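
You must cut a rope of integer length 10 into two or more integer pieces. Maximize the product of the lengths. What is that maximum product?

Define prod[k] = max over 1≤i<k of i · max(k−i, prod[k−i]); the inner max lets the remainder stay uncut if that's better.
prod[2] = 1×max(1,0) = 1×1 = 1
prod[3] = max(1×2, 2×1) = 2
prod[4] = max(1×3, 2×2, 3×1) = 4
prod[5] = max(1×4, 2×3, 3×2, 4×1) = 6
prod[6] = max(1×6, 2×4, 3×3, 4×2, 5×1) = 9
prod[7] = max(1×9, 2×6, 3×4, 4×3, 5×2, 6×1) = 12
prod[8] = max(1×12, 2×9, 3×6, …, 6×2, 7×1) = 18
prod[9] = max(1×18, 2×12, 3×9, …, 7×2, 8×1) = 27
prod[10] = max(1×27, 2×18, 3×12, …, 8×2, 9×1) = 36
One optimal split: 3 + 3 + 2 + 2; product 3×3×2×2 = 36.

36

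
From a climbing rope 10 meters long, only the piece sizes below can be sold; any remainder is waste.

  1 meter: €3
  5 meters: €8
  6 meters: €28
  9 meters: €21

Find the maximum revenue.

40

Build best[k] bottom-up: best[k] = max over allowed piece i of (p[i] + best[k−i]).
best[1] = 3
best[2] = 6  (first piece 1, then best[1]=3)
best[3] = 9  (first piece 1, then best[2]=6)
best[4] = 12  (first piece 1, then best[3]=9)
best[5] = max(3+12, 8+0) = 15
best[6] = max(3+15, 8+3, 28+0) = 28
best[7] = max(3+28, 8+6, 28+3) = 31
best[8] = max(3+31, 8+9, 28+6) = 34
best[9] = max(3+34, 8+12, 28+9, 21+0) = 37
best[10] = max(3+37, 8+15, 28+12, 21+3) = 40
One optimal cutting: 6 + 1 + 1 + 1 + 1 → €40.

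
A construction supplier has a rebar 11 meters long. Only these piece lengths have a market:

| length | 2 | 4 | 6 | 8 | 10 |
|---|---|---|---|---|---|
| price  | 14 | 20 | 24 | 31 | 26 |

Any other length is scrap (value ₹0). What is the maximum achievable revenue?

Let f[k] be the best obtainable value from length k. For each k, try every first piece i and keep the best of price[i] + f[k−i].
f[1] = 0
f[2] = 14
f[3] = 14
f[4] = 28  (first piece 2, then f[2]=14)
f[5] = 28
f[6] = 42  (first piece 2, then f[4]=28)
f[7] = 42
f[8] = 56  (first piece 2, then f[6]=42)
f[9] = 56
f[10] = 70  (first piece 2, then f[8]=56)
f[11] = 70
One optimal cutting: pieces 2 + 2 + 2 + 2 + 2 with 1 meter of scrap → ₹70.

70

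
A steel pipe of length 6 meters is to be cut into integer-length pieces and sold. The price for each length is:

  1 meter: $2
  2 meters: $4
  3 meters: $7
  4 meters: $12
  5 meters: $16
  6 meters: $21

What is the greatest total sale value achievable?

21

Build R[k] bottom-up: R[k] = max over allowed piece i of (p[i] + R[k−i]).
R[1] = 2
R[2] = max(2+2, 4+0) = 4
R[3] = max(2+4, 4+2, 7+0) = 7
R[4] = max(2+7, 4+4, 7+2, 12+0) = 12
R[5] = max(2+12, 4+7, 7+4, 12+2, 16+0) = 16
R[6] = max(2+16, 4+12, 7+7, 12+4, 16+2, 21+0) = 21
Best is to sell the whole 6-meter piece uncut for $21.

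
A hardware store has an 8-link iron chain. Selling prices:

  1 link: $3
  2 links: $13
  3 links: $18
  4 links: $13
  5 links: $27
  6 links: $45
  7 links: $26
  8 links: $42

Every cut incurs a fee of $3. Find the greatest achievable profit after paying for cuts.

55

Let net[k] be the best obtainable value from length k. For each k, try every first piece i and keep the best of price[i] + net[k−i] minus the 3 cut fee when i<k.
net[1] = 3
net[2] = 13
net[3] = 18
net[4] = 23  (first piece 2, then net[2]=13)
net[5] = 28  (first piece 2, then net[3]=18)
net[6] = 45
net[7] = 45  (first piece 1, then net[6]=45)
net[8] = 55  (first piece 2, then net[6]=45)
One optimal plan: pieces 6 + 2 (1 cut) → $58 − $3 = $55.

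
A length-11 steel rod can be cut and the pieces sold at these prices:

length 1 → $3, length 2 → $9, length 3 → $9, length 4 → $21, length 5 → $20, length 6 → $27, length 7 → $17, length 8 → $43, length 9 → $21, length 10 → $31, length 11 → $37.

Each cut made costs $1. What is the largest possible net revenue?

53

Build v[k] bottom-up: v[k] = max over allowed piece i of (p[i] + v[k−i]) − 1 per cut.
v[1] = 3
v[2] = max(3+3-1, 9+0) = 9
v[3] = max(3+9-1, 9+3-1, 9+0) = 11
v[4] = max(3+11-1, 9+9-1, 9+3-1, 21+0) = 21
v[5] = max(3+21-1, 9+11-1, 9+9-1, 21+3-1, 20+0) = 23
v[6] = max(3+23-1, 9+21-1, 9+11-1, 21+9-1, 20+3-1, 27+0) = 29
v[7] = max(3+29-1, 9+23-1, 9+21-1, …, 27+3-1, 17+0) = 31
v[8] = max(3+31-1, 9+29-1, 9+23-1, …, 17+3-1, 43+0) = 43
v[9] = max(3+43-1, 9+31-1, 9+29-1, …, 43+3-1, 21+0) = 45
v[10] = max(3+45-1, 9+43-1, 9+31-1, …, 21+3-1, 31+0) = 51
v[11] = max(3+51-1, 9+45-1, 9+43-1, …, 31+3-1, 37+0) = 53
One optimal plan: pieces 8 + 2 + 1 (2 cuts) → $55 − $2 = $53.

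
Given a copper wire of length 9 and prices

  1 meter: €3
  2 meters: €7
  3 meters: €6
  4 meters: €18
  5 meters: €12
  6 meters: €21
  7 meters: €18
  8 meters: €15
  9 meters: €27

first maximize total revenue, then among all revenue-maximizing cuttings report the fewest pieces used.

3

Build r[k] bottom-up: r[k] = max over allowed piece i of (p[i] + r[k−i]).
r[1] = 3
r[2] = 7
r[3] = 10  (first piece 1, then r[2]=7)
r[4] = 18
r[5] = 21  (first piece 1, then r[4]=18)
r[6] = 25  (first piece 2, then r[4]=18)
r[7] = 28  (first piece 1, then r[6]=25)
r[8] = 36  (first piece 4, then r[4]=18)
r[9] = 39  (first piece 1, then r[8]=36)
Maximum revenue is €39.
Now minimize piece count subject to staying optimal: for each k, pieces[k] = 1 + min over i with p[i]+r[k−i]=r[k] of pieces[k−i].
pieces[6] = 2
pieces[7] = 3
pieces[8] = 2
pieces[9] = 3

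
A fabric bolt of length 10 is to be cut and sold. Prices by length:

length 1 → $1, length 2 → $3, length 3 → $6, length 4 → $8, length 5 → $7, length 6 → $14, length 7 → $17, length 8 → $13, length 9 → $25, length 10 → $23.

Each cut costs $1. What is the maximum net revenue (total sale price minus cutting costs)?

Build v[k] bottom-up: v[k] = max over allowed piece i of (p[i] + v[k−i]) − 1 per cut.
v[1] = 1
v[2] = max(1+1-1, 3+0) = 3
v[3] = max(1+3-1, 3+1-1, 6+0) = 6
v[4] = max(1+6-1, 3+3-1, 6+1-1, 8+0) = 8
v[5] = max(1+8-1, 3+6-1, 6+3-1, 8+1-1, 7+0) = 8
v[6] = max(1+8-1, 3+8-1, 6+6-1, 8+3-1, 7+1-1, 14+0) = 14
v[7] = max(1+14-1, 3+8-1, 6+8-1, …, 14+1-1, 17+0) = 17
v[8] = max(1+17-1, 3+14-1, 6+8-1, …, 17+1-1, 13+0) = 17
v[9] = max(1+17-1, 3+17-1, 6+14-1, …, 13+1-1, 25+0) = 25
v[10] = max(1+25-1, 3+17-1, 6+17-1, …, 25+1-1, 23+0) = 25
One optimal plan: pieces 9 + 1 (1 cut) → $26 − $1 = $25.

25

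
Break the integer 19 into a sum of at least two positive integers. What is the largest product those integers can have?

972

Define f[k] = max over 1≤i<k of i · max(k−i, f[k−i]); the inner max lets the remainder stay uncut if that's better.
f[2] = 1·max(1,0) = 1·1 = 1
f[3] = max(1·2, 2·1) = 2
f[4] = max(1·3, 2·2, 3·1) = 4
f[5] = max(1·4, 2·3, 3·2, 4·1) = 6
f[6] = max(1·6, 2·4, 3·3, 4·2, 5·1) = 9
f[7] = max(1·9, 2·6, 3·4, 4·3, 5·2, 6·1) = 12
f[8] = max(1·12, 2·9, 3·6, …, 6·2, 7·1) = 18
f[9] = max(1·18, 2·12, 3·9, …, 7·2, 8·1) = 27
f[10] = max(1·27, 2·18, 3·12, …, 8·2, 9·1) = 36
f[11] = max(1·36, 2·27, 3·18, …, 9·2, 10·1) = 54
f[12] = max(1·54, 2·36, 3·27, …, 10·2, 11·1) = 81
f[13] = max(1·81, 2·54, 3·36, …, 11·2, 12·1) = 108
f[14] = max(1·108, 2·81, 3·54, …, 12·2, 13·1) = 162
f[15] = max(1·162, 2·108, 3·81, …, 13·2, 14·1) = 243
f[16] = max(1·243, 2·162, 3·108, …, 14·2, 15·1) = 324
f[17] = max(1·324, 2·243, 3·162, …, 15·2, 16·1) = 486
f[18] = max(1·486, 2·324, 3·243, …, 16·2, 17·1) = 729
f[19] = max(1·729, 2·486, 3·324, …, 17·2, 18·1) = 972
One optimal split: 3 + 3 + 3 + 3 + 3 + 2 + 2; product 3·3·3·3·3·2·2 = 972.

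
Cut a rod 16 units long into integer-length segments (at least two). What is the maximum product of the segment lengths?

324

Let P[k] be the best product for length k (with at least one cut). For each first piece i, the rest contributes max(k−i, P[k−i]).
P[2] = 1*max(1,0) = 1*1 = 1
P[3] = 1*max(2,1) = 1*2 = 2
P[4] = 2*max(2,1) = 2*2 = 4
P[5] = 2*max(3,2) = 2*3 = 6
P[6] = 3*max(3,2) = 3*3 = 9
P[7] = 2*max(5,6) = 2*6 = 12
P[8] = 2*max(6,9) = 2*9 = 18
P[9] = 3*max(6,9) = 3*9 = 27
P[10] = 2*max(8,18) = 2*18 = 36
P[11] = 2*max(9,27) = 2*27 = 54
P[12] = 3*max(9,27) = 3*27 = 81
P[13] = 2*max(11,54) = 2*54 = 108
P[14] = 2*max(12,81) = 2*81 = 162
P[15] = 3*max(12,81) = 3*81 = 243
P[16] = 2*max(14,162) = 2*162 = 324
One optimal split: 3 + 3 + 3 + 3 + 2 + 2; product 3*3*3*3*2*2 = 324.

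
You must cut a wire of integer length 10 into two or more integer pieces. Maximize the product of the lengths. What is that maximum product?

36

Fill m[k] for k=2..10: at each k try every first piece i and multiply by the better of (k−i) uncut or m[k−i].
m[2] = 1*max(1,0) = 1*1 = 1
m[3] = max(1*2, 2*1) = 2
m[4] = max(1*3, 2*2, 3*1) = 4
m[5] = max(1*4, 2*3, 3*2, 4*1) = 6
m[6] = max(1*6, 2*4, 3*3, 4*2, 5*1) = 9
m[7] = max(1*9, 2*6, 3*4, 4*3, 5*2, 6*1) = 12
m[8] = max(1*12, 2*9, 3*6, …, 6*2, 7*1) = 18
m[9] = max(1*18, 2*12, 3*9, …, 7*2, 8*1) = 27
m[10] = max(1*27, 2*18, 3*12, …, 8*2, 9*1) = 36
One optimal split: 3 + 3 + 2 + 2; product 3*3*2*2 = 36.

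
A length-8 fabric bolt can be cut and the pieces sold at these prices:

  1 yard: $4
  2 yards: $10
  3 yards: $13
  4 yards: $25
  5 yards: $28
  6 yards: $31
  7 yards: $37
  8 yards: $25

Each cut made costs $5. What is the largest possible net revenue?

Build r[k] bottom-up: r[k] = max over allowed piece i of (p[i] + r[k−i]) − 5 per cut.
r[1] = 4
r[2] = max(4+4-5, 10+0) = 10
r[3] = max(4+10-5, 10+4-5, 13+0) = 13
r[4] = max(4+13-5, 10+10-5, 13+4-5, 25+0) = 25
r[5] = max(4+25-5, 10+13-5, 13+10-5, 25+4-5, 28+0) = 28
r[6] = max(4+28-5, 10+25-5, 13+13-5, 25+10-5, 28+4-5, 31+0) = 31
r[7] = max(4+31-5, 10+28-5, 13+25-5, …, 31+4-5, 37+0) = 37
r[8] = max(4+37-5, 10+31-5, 13+28-5, …, 37+4-5, 25+0) = 45
One optimal plan: pieces 4 + 4 (1 cut) → $50 − $5 = $45.

45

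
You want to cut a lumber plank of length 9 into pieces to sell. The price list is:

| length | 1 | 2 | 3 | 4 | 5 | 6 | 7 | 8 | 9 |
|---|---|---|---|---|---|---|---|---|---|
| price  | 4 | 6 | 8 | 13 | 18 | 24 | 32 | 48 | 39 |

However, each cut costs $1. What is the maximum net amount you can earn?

51

Build net[k] bottom-up: net[k] = max over allowed piece i of (p[i] + net[k−i]) − 1 per cut.
net[1] = 4
net[2] = max(4+4-1, 6+0) = 7
net[3] = max(4+7-1, 6+4-1, 8+0) = 10
net[4] = max(4+10-1, 6+7-1, 8+4-1, 13+0) = 13
net[5] = max(4+13-1, 6+10-1, 8+7-1, 13+4-1, 18+0) = 18
net[6] = max(4+18-1, 6+13-1, 8+10-1, 13+7-1, 18+4-1, 24+0) = 24
net[7] = max(4+24-1, 6+18-1, 8+13-1, …, 24+4-1, 32+0) = 32
net[8] = max(4+32-1, 6+24-1, 8+18-1, …, 32+4-1, 48+0) = 48
net[9] = max(4+48-1, 6+32-1, 8+24-1, …, 48+4-1, 39+0) = 51
One optimal plan: pieces 8 + 1 (1 cut) → $52 − $1 = $51.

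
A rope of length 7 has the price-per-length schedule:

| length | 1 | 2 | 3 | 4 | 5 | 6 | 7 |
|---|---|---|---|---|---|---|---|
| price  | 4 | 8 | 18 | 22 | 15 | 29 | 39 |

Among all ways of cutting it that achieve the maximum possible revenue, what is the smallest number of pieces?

Let r[k] be the best obtainable value from length k. For each k, try every first piece i and keep the best of price[i] + r[k−i].
r[1] = 4
r[2] = max(4+4, 8+0) = 8
r[3] = max(4+8, 8+4, 18+0) = 18
r[4] = max(4+18, 8+8, 18+4, 22+0) = 22
r[5] = max(4+22, 8+18, 18+8, 22+4, 15+0) = 26
r[6] = max(4+26, 8+22, 18+18, 22+8, 15+4, 29+0) = 36
r[7] = max(4+36, 8+26, 18+22, …, 29+4, 39+0) = 40
Maximum revenue is 40.
Now minimize piece count subject to staying optimal: for each k, pieces[k] = 1 + min over i with p[i]+r[k−i]=r[k] of pieces[k−i].
pieces[4] = 1
pieces[5] = 2
pieces[6] = 2
pieces[7] = 2

2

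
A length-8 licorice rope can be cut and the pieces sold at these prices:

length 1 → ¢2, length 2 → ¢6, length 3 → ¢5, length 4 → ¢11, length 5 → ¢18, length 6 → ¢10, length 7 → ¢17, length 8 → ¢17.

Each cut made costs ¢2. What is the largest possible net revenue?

Consider every possible first cut. r[k] is the best of p[i]+r[k−i] over all sellable i≤k, charging 2 whenever i<k.
r[1] = 2
r[2] = 6
r[3] = 6  (first piece 1, then r[2]=6)
r[4] = 11
r[5] = 18
r[6] = 18  (first piece 1, then r[5]=18)
r[7] = 22  (first piece 2, then r[5]=18)
r[8] = 22  (first piece 1, then r[7]=22)
One optimal plan: pieces 5 + 2 + 1 (2 cuts) → ¢26 − ¢4 = ¢22.

22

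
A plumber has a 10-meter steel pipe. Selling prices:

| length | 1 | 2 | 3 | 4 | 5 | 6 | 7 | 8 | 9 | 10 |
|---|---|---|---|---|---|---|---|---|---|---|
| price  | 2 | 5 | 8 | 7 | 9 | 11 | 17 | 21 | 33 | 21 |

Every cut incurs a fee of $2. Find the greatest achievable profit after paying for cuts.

Consider every possible first cut. r[k] is the best of p[i]+r[k−i] over all sellable i≤k, charging 2 whenever i<k.
r[1] = 2
r[2] = 5
r[3] = 8
r[4] = 8  (first piece 1, then r[3]=8)
r[5] = 11  (first piece 2, then r[3]=8)
r[6] = 14  (first piece 3, then r[3]=8)
r[7] = 17
r[8] = 21
r[9] = 33
r[10] = 33  (first piece 1, then r[9]=33)
One optimal plan: pieces 9 + 1 (1 cut) → $35 − $2 = $33.

33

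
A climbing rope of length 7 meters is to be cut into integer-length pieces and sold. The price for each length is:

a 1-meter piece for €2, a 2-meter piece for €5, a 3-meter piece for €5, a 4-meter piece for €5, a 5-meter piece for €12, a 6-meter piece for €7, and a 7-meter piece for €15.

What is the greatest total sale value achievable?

17

Consider every possible first cut. v[k] is the best of p[i]+v[k−i] over all sellable i≤k.
v[1] = 2
v[2] = max(2+2, 5+0) = 5
v[3] = max(2+5, 5+2, 5+0) = 7
v[4] = max(2+7, 5+5, 5+2, 5+0) = 10
v[5] = max(2+10, 5+7, 5+5, 5+2, 12+0) = 12
v[6] = max(2+12, 5+10, 5+7, 5+5, 12+2, 7+0) = 15
v[7] = max(2+15, 5+12, 5+10, …, 7+2, 15+0) = 17
One optimal cutting: 2 + 2 + 2 + 1 → €5 + €5 + €5 + €2 = €17.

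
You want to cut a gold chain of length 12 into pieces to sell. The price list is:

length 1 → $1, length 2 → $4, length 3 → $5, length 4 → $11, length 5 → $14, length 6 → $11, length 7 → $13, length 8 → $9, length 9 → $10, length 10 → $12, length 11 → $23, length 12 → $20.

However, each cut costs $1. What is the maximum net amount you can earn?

31

Consider every possible first cut. r[k] is the best of p[i]+r[k−i] over all sellable i≤k, charging 1 whenever i<k.
r[1] = 1
r[2] = 4
r[3] = 5
r[4] = 11
r[5] = 14
r[6] = 14  (first piece 1, then r[5]=14)
r[7] = 17  (first piece 2, then r[5]=14)
r[8] = 21  (first piece 4, then r[4]=11)
r[9] = 24  (first piece 4, then r[5]=14)
r[10] = 27  (first piece 5, then r[5]=14)
r[11] = 27  (first piece 1, then r[10]=27)
r[12] = 31  (first piece 4, then r[8]=21)
One optimal plan: pieces 4 + 4 + 4 (2 cuts) → $33 − $2 = $31.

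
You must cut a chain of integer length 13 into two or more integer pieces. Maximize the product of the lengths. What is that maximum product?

Define P[k] = max over 1≤i<k of i · max(k−i, P[k−i]); the inner max lets the remainder stay uncut if that's better.
P[2] = 1×max(1,0) = 1×1 = 1
P[3] = 1×max(2,1) = 1×2 = 2
P[4] = 2×max(2,1) = 2×2 = 4
P[5] = 2×max(3,2) = 2×3 = 6
P[6] = 3×max(3,2) = 3×3 = 9
P[7] = 2×max(5,6) = 2×6 = 12
P[8] = 2×max(6,9) = 2×9 = 18
P[9] = 3×max(6,9) = 3×9 = 27
P[10] = 2×max(8,18) = 2×18 = 36
P[11] = 2×max(9,27) = 2×27 = 54
P[12] = 3×max(9,27) = 3×27 = 81
P[13] = 2×max(11,54) = 2×54 = 108
One optimal split: 3 + 3 + 3 + 2 + 2; product 3×3×3×2×2 = 108.

108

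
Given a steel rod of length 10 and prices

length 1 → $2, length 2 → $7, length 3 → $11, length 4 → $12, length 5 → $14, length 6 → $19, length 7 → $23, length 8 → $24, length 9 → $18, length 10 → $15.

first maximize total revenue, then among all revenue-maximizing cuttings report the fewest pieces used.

Consider every possible first cut. r[k] is the best of p[i]+r[k−i] over all sellable i≤k.
r[1] = 2
r[2] = 7
r[3] = 11
r[4] = 14  (first piece 2, then r[2]=7)
r[5] = 18  (first piece 2, then r[3]=11)
r[6] = 22  (first piece 3, then r[3]=11)
r[7] = 25  (first piece 2, then r[5]=18)
r[8] = 29  (first piece 2, then r[6]=22)
r[9] = 33  (first piece 3, then r[6]=22)
r[10] = 36  (first piece 2, then r[8]=29)
Maximum revenue is $36.
Now minimize piece count subject to staying optimal: for each k, pieces[k] = 1 + min over i with p[i]+r[k−i]=r[k] of pieces[k−i].
pieces[7] = 3
pieces[8] = 3
pieces[9] = 3
pieces[10] = 4

4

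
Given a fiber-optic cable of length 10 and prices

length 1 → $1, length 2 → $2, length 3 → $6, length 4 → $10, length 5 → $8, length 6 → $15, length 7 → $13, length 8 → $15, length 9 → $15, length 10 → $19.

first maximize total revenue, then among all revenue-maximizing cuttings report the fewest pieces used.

Let r[k] be the best obtainable value from length k. For each k, try every first piece i and keep the best of price[i] + r[k−i].
r[1] = 1
r[2] = max(1+1, 2+0) = 2
r[3] = max(1+2, 2+1, 6+0) = 6
r[4] = max(1+6, 2+2, 6+1, 10+0) = 10
r[5] = max(1+10, 2+6, 6+2, 10+1, 8+0) = 11
r[6] = max(1+11, 2+10, 6+6, 10+2, 8+1, 15+0) = 15
r[7] = max(1+15, 2+11, 6+10, …, 15+1, 13+0) = 16
r[8] = max(1+16, 2+15, 6+11, …, 13+1, 15+0) = 20
r[9] = max(1+20, 2+16, 6+15, …, 15+1, 15+0) = 21
r[10] = max(1+21, 2+20, 6+16, …, 15+1, 19+0) = 25
Maximum revenue is $25.
Now minimize piece count subject to staying optimal: for each k, pieces[k] = 1 + min over i with p[i]+r[k−i]=r[k] of pieces[k−i].
pieces[7] = 2
pieces[8] = 2
pieces[9] = 2
pieces[10] = 2

2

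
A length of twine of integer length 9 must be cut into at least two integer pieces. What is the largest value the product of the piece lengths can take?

Define m[k] = max over 1≤i<k of i · max(k−i, m[k−i]); the inner max lets the remainder stay uncut if that's better.
m[2] = 1×max(1,0) = 1×1 = 1
m[3] = max(1×2, 2×1) = 2
m[4] = max(1×3, 2×2, 3×1) = 4
m[5] = max(1×4, 2×3, 3×2, 4×1) = 6
m[6] = max(1×6, 2×4, 3×3, 4×2, 5×1) = 9
m[7] = max(1×9, 2×6, 3×4, 4×3, 5×2, 6×1) = 12
m[8] = max(1×12, 2×9, 3×6, …, 6×2, 7×1) = 18
m[9] = max(1×18, 2×12, 3×9, …, 7×2, 8×1) = 27
One optimal split: 3 + 3 + 3; product 3×3×3 = 27.

27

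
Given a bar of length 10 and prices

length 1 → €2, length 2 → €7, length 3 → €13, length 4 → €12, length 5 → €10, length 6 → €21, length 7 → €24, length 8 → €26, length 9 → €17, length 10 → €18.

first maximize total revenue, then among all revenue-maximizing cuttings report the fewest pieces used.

Consider every possible first cut. r[k] is the best of p[i]+r[k−i] over all sellable i≤k.
r[1] = 2
r[2] = 7
r[3] = 13
r[4] = 15  (first piece 1, then r[3]=13)
r[5] = 20  (first piece 2, then r[3]=13)
r[6] = 26  (first piece 3, then r[3]=13)
r[7] = 28  (first piece 1, then r[6]=26)
r[8] = 33  (first piece 2, then r[6]=26)
r[9] = 39  (first piece 3, then r[6]=26)
r[10] = 41  (first piece 1, then r[9]=39)
Maximum revenue is €41.
Now minimize piece count subject to staying optimal: for each k, pieces[k] = 1 + min over i with p[i]+r[k−i]=r[k] of pieces[k−i].
pieces[7] = 3
pieces[8] = 3
pieces[9] = 3
pieces[10] = 4

4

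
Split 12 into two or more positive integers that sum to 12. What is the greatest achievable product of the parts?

81

Let P[k] be the best product for length k (with at least one cut). For each first piece i, the rest contributes max(k−i, P[k−i]).
P[2] = 1×max(1,0) = 1×1 = 1
P[3] = 1×max(2,1) = 1×2 = 2
P[4] = 2×max(2,1) = 2×2 = 4
P[5] = 2×max(3,2) = 2×3 = 6
P[6] = 3×max(3,2) = 3×3 = 9
P[7] = 2×max(5,6) = 2×6 = 12
P[8] = 2×max(6,9) = 2×9 = 18
P[9] = 3×max(6,9) = 3×9 = 27
P[10] = 2×max(8,18) = 2×18 = 36
P[11] = 2×max(9,27) = 2×27 = 54
P[12] = 3×max(9,27) = 3×27 = 81
One optimal split: 3 + 3 + 3 + 3; product 3×3×3×3 = 81.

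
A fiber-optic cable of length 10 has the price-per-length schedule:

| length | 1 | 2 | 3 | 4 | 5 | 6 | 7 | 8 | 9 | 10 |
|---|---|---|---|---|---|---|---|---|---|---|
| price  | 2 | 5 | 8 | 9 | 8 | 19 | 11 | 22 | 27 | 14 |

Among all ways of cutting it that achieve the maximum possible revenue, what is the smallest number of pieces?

2

Let r[k] be the best obtainable value from length k. For each k, try every first piece i and keep the best of price[i] + r[k−i].
r[1] = 2
r[2] = max(2+2, 5+0) = 5
r[3] = max(2+5, 5+2, 8+0) = 8
r[4] = max(2+8, 5+5, 8+2, 9+0) = 10
r[5] = max(2+10, 5+8, 8+5, 9+2, 8+0) = 13
r[6] = max(2+13, 5+10, 8+8, 9+5, 8+2, 19+0) = 19
r[7] = max(2+19, 5+13, 8+10, …, 19+2, 11+0) = 21
r[8] = max(2+21, 5+19, 8+13, …, 11+2, 22+0) = 24
r[9] = max(2+24, 5+21, 8+19, …, 22+2, 27+0) = 27
r[10] = max(2+27, 5+24, 8+21, …, 27+2, 14+0) = 29
Maximum revenue is $29.
Now minimize piece count subject to staying optimal: for each k, pieces[k] = 1 + min over i with p[i]+r[k−i]=r[k] of pieces[k−i].
pieces[7] = 2
pieces[8] = 2
pieces[9] = 1
pieces[10] = 2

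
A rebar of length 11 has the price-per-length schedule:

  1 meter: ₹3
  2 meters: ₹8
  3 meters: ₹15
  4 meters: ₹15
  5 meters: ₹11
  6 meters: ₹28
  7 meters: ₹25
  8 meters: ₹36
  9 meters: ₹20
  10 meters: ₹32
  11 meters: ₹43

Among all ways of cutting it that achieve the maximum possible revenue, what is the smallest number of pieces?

4

Let r[k] be the best obtainable value from length k. For each k, try every first piece i and keep the best of price[i] + r[k−i].
r[1] = 3
r[2] = max(3+3, 8+0) = 8
r[3] = max(3+8, 8+3, 15+0) = 15
r[4] = max(3+15, 8+8, 15+3, 15+0) = 18
r[5] = max(3+18, 8+15, 15+8, 15+3, 11+0) = 23
r[6] = max(3+23, 8+18, 15+15, 15+8, 11+3, 28+0) = 30
r[7] = max(3+30, 8+23, 15+18, …, 28+3, 25+0) = 33
r[8] = max(3+33, 8+30, 15+23, …, 25+3, 36+0) = 38
r[9] = max(3+38, 8+33, 15+30, …, 36+3, 20+0) = 45
r[10] = max(3+45, 8+38, 15+33, …, 20+3, 32+0) = 48
r[11] = max(3+48, 8+45, 15+38, …, 32+3, 43+0) = 53
Maximum revenue is ₹53.
Now minimize piece count subject to staying optimal: for each k, pieces[k] = 1 + min over i with p[i]+r[k−i]=r[k] of pieces[k−i].
pieces[8] = 3
pieces[9] = 3
pieces[10] = 4
pieces[11] = 4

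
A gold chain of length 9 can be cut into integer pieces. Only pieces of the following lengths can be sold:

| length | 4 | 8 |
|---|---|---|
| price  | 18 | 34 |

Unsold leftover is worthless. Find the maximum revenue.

36

Consider every possible first cut. f[k] is the best of p[i]+f[k−i] over all sellable i≤k.
f[1] = 0
f[2] = 0
f[3] = 0
f[4] = 18
f[5] = 18
f[6] = 18
f[7] = 18
f[8] = 36  (first piece 4, then f[4]=18)
f[9] = 36
One optimal cutting: pieces 4 + 4 with 1 inch of scrap → $36.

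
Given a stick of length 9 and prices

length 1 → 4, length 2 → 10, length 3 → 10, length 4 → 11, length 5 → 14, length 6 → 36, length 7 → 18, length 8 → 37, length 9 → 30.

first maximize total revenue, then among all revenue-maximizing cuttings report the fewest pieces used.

Let r[k] be the best obtainable value from length k. For each k, try every first piece i and keep the best of price[i] + r[k−i].
r[1] = 4
r[2] = 10
r[3] = 14  (first piece 1, then r[2]=10)
r[4] = 20  (first piece 2, then r[2]=10)
r[5] = 24  (first piece 1, then r[4]=20)
r[6] = 36
r[7] = 40  (first piece 1, then r[6]=36)
r[8] = 46  (first piece 2, then r[6]=36)
r[9] = 50  (first piece 1, then r[8]=46)
Maximum revenue is 50.
Now minimize piece count subject to staying optimal: for each k, pieces[k] = 1 + min over i with p[i]+r[k−i]=r[k] of pieces[k−i].
pieces[6] = 1
pieces[7] = 2
pieces[8] = 2
pieces[9] = 3

3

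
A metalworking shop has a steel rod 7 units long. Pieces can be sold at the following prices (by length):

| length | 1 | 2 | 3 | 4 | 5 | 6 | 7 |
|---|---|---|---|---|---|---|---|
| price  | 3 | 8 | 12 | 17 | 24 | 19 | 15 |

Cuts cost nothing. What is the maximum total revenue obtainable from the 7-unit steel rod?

32

Let best[k] be the best obtainable value from length k. For each k, try every first piece i and keep the best of price[i] + best[k−i].
best[1] = 3
best[2] = 8
best[3] = 12
best[4] = 17
best[5] = 24
best[6] = 27  (first piece 1, then best[5]=24)
best[7] = 32  (first piece 2, then best[5]=24)
One optimal cutting: 5 + 2 → $24 + $8 = $32.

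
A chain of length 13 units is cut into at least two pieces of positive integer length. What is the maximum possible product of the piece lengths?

Fill m[k] for k=2..13: at each k try every first piece i and multiply by the better of (k−i) uncut or m[k−i].
m[2] = 1·max(1,0) = 1·1 = 1
m[3] = max(1·2, 2·1) = 2
m[4] = max(1·3, 2·2, 3·1) = 4
m[5] = max(1·4, 2·3, 3·2, 4·1) = 6
m[6] = max(1·6, 2·4, 3·3, 4·2, 5·1) = 9
m[7] = max(1·9, 2·6, 3·4, 4·3, 5·2, 6·1) = 12
m[8] = max(1·12, 2·9, 3·6, …, 6·2, 7·1) = 18
m[9] = max(1·18, 2·12, 3·9, …, 7·2, 8·1) = 27
m[10] = max(1·27, 2·18, 3·12, …, 8·2, 9·1) = 36
m[11] = max(1·36, 2·27, 3·18, …, 9·2, 10·1) = 54
m[12] = max(1·54, 2·36, 3·27, …, 10·2, 11·1) = 81
m[13] = max(1·81, 2·54, 3·36, …, 11·2, 12·1) = 108
One optimal split: 3 + 3 + 3 + 2 + 2; product 3·3·3·2·2 = 108.

108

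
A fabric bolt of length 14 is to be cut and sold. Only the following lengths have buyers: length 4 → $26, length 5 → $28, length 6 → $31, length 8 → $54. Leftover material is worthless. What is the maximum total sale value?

Build f[k] bottom-up: f[k] = max over allowed piece i of (p[i] + f[k−i]).
f[1] = 0
f[2] = 0
f[3] = 0
f[4] = 26
f[5] = max(26+0, 28+0) = 28
f[6] = max(26+0, 28+0, 31+0) = 31
f[7] = max(26+0, 28+0, 31+0) = 31
f[8] = max(26+26, 28+0, 31+0, 54+0) = 54
f[9] = max(26+28, 28+26, 31+0, 54+0) = 54
f[10] = max(26+31, 28+28, 31+26, 54+0) = 57
f[11] = max(26+31, 28+31, 31+28, 54+0) = 59
f[12] = max(26+54, 28+31, 31+31, 54+26) = 80
f[13] = max(26+54, 28+54, 31+31, 54+28) = 82
f[14] = max(26+57, 28+54, 31+54, 54+31) = 85
One optimal cutting: 8 + 6 → $85.

85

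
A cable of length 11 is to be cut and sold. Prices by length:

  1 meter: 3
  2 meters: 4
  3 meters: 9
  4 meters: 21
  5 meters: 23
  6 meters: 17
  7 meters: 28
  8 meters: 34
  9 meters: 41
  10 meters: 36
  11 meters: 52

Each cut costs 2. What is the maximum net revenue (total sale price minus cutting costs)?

Consider every possible first cut. net[k] is the best of p[i]+net[k−i] over all sellable i≤k, charging 2 whenever i<k.
net[1] = 3
net[2] = max(3+3-2, 4+0) = 4
net[3] = max(3+4-2, 4+3-2, 9+0) = 9
net[4] = max(3+9-2, 4+4-2, 9+3-2, 21+0) = 21
net[5] = max(3+21-2, 4+9-2, 9+4-2, 21+3-2, 23+0) = 23
net[6] = max(3+23-2, 4+21-2, 9+9-2, 21+4-2, 23+3-2, 17+0) = 24
net[7] = max(3+24-2, 4+23-2, 9+21-2, …, 17+3-2, 28+0) = 28
net[8] = max(3+28-2, 4+24-2, 9+23-2, …, 28+3-2, 34+0) = 40
net[9] = max(3+40-2, 4+28-2, 9+24-2, …, 34+3-2, 41+0) = 42
net[10] = max(3+42-2, 4+40-2, 9+28-2, …, 41+3-2, 36+0) = 44
net[11] = max(3+44-2, 4+42-2, 9+40-2, …, 36+3-2, 52+0) = 52
Best is to make no cuts and sell whole for 52.

52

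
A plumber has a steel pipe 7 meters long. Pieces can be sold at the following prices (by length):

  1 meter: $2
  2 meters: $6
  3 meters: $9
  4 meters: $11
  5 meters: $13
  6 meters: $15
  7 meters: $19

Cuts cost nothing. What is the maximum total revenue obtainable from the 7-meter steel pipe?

21

Let r[k] be the best obtainable value from length k. For each k, try every first piece i and keep the best of price[i] + r[k−i].
r[1] = 2
r[2] = max(2+2, 6+0) = 6
r[3] = max(2+6, 6+2, 9+0) = 9
r[4] = max(2+9, 6+6, 9+2, 11+0) = 12
r[5] = max(2+12, 6+9, 9+6, 11+2, 13+0) = 15
r[6] = max(2+15, 6+12, 9+9, 11+6, 13+2, 15+0) = 18
r[7] = max(2+18, 6+15, 9+12, …, 15+2, 19+0) = 21
One optimal cutting: 3 + 2 + 2 → $9 + $6 + $6 = $21.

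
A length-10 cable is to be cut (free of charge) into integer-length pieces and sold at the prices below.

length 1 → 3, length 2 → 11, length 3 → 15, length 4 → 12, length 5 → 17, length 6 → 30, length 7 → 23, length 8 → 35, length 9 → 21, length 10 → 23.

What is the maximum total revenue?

55

Let r[k] be the best obtainable value from length k. For each k, try every first piece i and keep the best of price[i] + r[k−i].
r[1] = 3
r[2] = 11
r[3] = 15
r[4] = 22  (first piece 2, then r[2]=11)
r[5] = 26  (first piece 2, then r[3]=15)
r[6] = 33  (first piece 2, then r[4]=22)
r[7] = 37  (first piece 2, then r[5]=26)
r[8] = 44  (first piece 2, then r[6]=33)
r[9] = 48  (first piece 2, then r[7]=37)
r[10] = 55  (first piece 2, then r[8]=44)
One optimal cutting: 2 + 2 + 2 + 2 + 2 → 11 + 11 + 11 + 11 + 11 = 55.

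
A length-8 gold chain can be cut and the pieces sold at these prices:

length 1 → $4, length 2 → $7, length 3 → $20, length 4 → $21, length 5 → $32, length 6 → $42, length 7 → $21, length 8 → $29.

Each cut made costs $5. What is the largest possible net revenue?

Build v[k] bottom-up: v[k] = max over allowed piece i of (p[i] + v[k−i]) − 5 per cut.
v[1] = 4
v[2] = max(4+4-5, 7+0) = 7
v[3] = max(4+7-5, 7+4-5, 20+0) = 20
v[4] = max(4+20-5, 7+7-5, 20+4-5, 21+0) = 21
v[5] = max(4+21-5, 7+20-5, 20+7-5, 21+4-5, 32+0) = 32
v[6] = max(4+32-5, 7+21-5, 20+20-5, 21+7-5, 32+4-5, 42+0) = 42
v[7] = max(4+42-5, 7+32-5, 20+21-5, …, 42+4-5, 21+0) = 41
v[8] = max(4+41-5, 7+42-5, 20+32-5, …, 21+4-5, 29+0) = 47
One optimal plan: pieces 5 + 3 (1 cut) → $52 − $5 = $47.

47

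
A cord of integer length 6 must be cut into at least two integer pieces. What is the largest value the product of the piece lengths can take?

9

Define prod[k] = max over 1≤i<k of i · max(k−i, prod[k−i]); the inner max lets the remainder stay uncut if that's better.
prod[2] = 1×max(1,0) = 1×1 = 1
prod[3] = max(1×2, 2×1) = 2
prod[4] = max(1×3, 2×2, 3×1) = 4
prod[5] = max(1×4, 2×3, 3×2, 4×1) = 6
prod[6] = max(1×6, 2×4, 3×3, 4×2, 5×1) = 9
One optimal split: 3 + 3; product 3×3 = 9.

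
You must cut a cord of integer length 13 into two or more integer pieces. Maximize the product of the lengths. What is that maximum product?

108

Define m[k] = max over 1≤i<k of i · max(k−i, m[k−i]); the inner max lets the remainder stay uncut if that's better.
m[2] = 1·max(1,0) = 1·1 = 1
m[3] = max(1·2, 2·1) = 2
m[4] = max(1·3, 2·2, 3·1) = 4
m[5] = max(1·4, 2·3, 3·2, 4·1) = 6
m[6] = max(1·6, 2·4, 3·3, 4·2, 5·1) = 9
m[7] = max(1·9, 2·6, 3·4, 4·3, 5·2, 6·1) = 12
m[8] = max(1·12, 2·9, 3·6, …, 6·2, 7·1) = 18
m[9] = max(1·18, 2·12, 3·9, …, 7·2, 8·1) = 27
m[10] = max(1·27, 2·18, 3·12, …, 8·2, 9·1) = 36
m[11] = max(1·36, 2·27, 3·18, …, 9·2, 10·1) = 54
m[12] = max(1·54, 2·36, 3·27, …, 10·2, 11·1) = 81
m[13] = max(1·81, 2·54, 3·36, …, 11·2, 12·1) = 108
One optimal split: 3 + 3 + 3 + 2 + 2; product 3·3·3·2·2 = 108.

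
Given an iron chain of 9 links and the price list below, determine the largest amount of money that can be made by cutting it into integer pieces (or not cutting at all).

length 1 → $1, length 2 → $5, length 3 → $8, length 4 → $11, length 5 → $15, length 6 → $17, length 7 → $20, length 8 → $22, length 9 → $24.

26

Let v[k] be the best obtainable value from length k. For each k, try every first piece i and keep the best of price[i] + v[k−i].
v[1] = 1
v[2] = max(1+1, 5+0) = 5
v[3] = max(1+5, 5+1, 8+0) = 8
v[4] = max(1+8, 5+5, 8+1, 11+0) = 11
v[5] = max(1+11, 5+8, 8+5, 11+1, 15+0) = 15
v[6] = max(1+15, 5+11, 8+8, 11+5, 15+1, 17+0) = 17
v[7] = max(1+17, 5+15, 8+11, …, 17+1, 20+0) = 20
v[8] = max(1+20, 5+17, 8+15, …, 20+1, 22+0) = 23
v[9] = max(1+23, 5+20, 8+17, …, 22+1, 24+0) = 26
One optimal cutting: 5 + 4 → $15 + $11 = $26.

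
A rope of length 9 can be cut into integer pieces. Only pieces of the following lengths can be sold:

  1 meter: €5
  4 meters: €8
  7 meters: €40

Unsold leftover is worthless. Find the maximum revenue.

Consider every possible first cut. r[k] is the best of p[i]+r[k−i] over all sellable i≤k.
r[1] = 5
r[2] = 10  (first piece 1, then r[1]=5)
r[3] = 15  (first piece 1, then r[2]=10)
r[4] = 20  (first piece 1, then r[3]=15)
r[5] = 25  (first piece 1, then r[4]=20)
r[6] = 30  (first piece 1, then r[5]=25)
r[7] = 40
r[8] = 45  (first piece 1, then r[7]=40)
r[9] = 50  (first piece 1, then r[8]=45)
One optimal cutting: 7 + 1 + 1 → €50.

50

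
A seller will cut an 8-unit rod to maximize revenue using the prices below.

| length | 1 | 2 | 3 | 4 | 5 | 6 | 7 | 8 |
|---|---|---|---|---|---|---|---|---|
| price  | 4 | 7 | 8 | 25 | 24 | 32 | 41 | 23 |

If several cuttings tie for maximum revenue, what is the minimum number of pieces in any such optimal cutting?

2

Consider every possible first cut. r[k] is the best of p[i]+r[k−i] over all sellable i≤k.
r[1] = 4
r[2] = 8  (first piece 1, then r[1]=4)
r[3] = 12  (first piece 1, then r[2]=8)
r[4] = 25
r[5] = 29  (first piece 1, then r[4]=25)
r[6] = 33  (first piece 1, then r[5]=29)
r[7] = 41
r[8] = 50  (first piece 4, then r[4]=25)
Maximum revenue is €50.
Now minimize piece count subject to staying optimal: for each k, pieces[k] = 1 + min over i with p[i]+r[k−i]=r[k] of pieces[k−i].
pieces[5] = 2
pieces[6] = 3
pieces[7] = 1
pieces[8] = 2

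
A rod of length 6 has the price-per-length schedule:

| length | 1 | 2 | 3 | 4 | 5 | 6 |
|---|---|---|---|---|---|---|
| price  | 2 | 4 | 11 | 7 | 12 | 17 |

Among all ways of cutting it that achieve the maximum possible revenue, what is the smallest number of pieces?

Build r[k] bottom-up: r[k] = max over allowed piece i of (p[i] + r[k−i]).
r[1] = 2
r[2] = max(2+2, 4+0) = 4
r[3] = max(2+4, 4+2, 11+0) = 11
r[4] = max(2+11, 4+4, 11+2, 7+0) = 13
r[5] = max(2+13, 4+11, 11+4, 7+2, 12+0) = 15
r[6] = max(2+15, 4+13, 11+11, 7+4, 12+2, 17+0) = 22
Maximum revenue is €22.
Now minimize piece count subject to staying optimal: for each k, pieces[k] = 1 + min over i with p[i]+r[k−i]=r[k] of pieces[k−i].
pieces[3] = 1
pieces[4] = 2
pieces[5] = 2
pieces[6] = 2

2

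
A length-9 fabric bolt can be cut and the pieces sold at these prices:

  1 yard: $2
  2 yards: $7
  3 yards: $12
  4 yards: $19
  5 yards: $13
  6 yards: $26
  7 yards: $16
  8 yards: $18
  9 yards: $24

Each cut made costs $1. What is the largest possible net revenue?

38

Consider every possible first cut. net[k] is the best of p[i]+net[k−i] over all sellable i≤k, charging 1 whenever i<k.
net[1] = 2
net[2] = max(2+2-1, 7+0) = 7
net[3] = max(2+7-1, 7+2-1, 12+0) = 12
net[4] = max(2+12-1, 7+7-1, 12+2-1, 19+0) = 19
net[5] = max(2+19-1, 7+12-1, 12+7-1, 19+2-1, 13+0) = 20
net[6] = max(2+20-1, 7+19-1, 12+12-1, 19+7-1, 13+2-1, 26+0) = 26
net[7] = max(2+26-1, 7+20-1, 12+19-1, …, 26+2-1, 16+0) = 30
net[8] = max(2+30-1, 7+26-1, 12+20-1, …, 16+2-1, 18+0) = 37
net[9] = max(2+37-1, 7+30-1, 12+26-1, …, 18+2-1, 24+0) = 38
One optimal plan: pieces 4 + 4 + 1 (2 cuts) → $40 − $2 = $38.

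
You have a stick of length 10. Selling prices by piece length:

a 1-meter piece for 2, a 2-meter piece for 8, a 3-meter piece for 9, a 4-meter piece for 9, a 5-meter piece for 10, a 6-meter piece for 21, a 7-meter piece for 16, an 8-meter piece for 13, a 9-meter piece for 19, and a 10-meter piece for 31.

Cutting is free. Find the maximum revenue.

Let v[k] be the best obtainable value from length k. For each k, try every first piece i and keep the best of price[i] + v[k−i].
v[1] = 2
v[2] = max(2+2, 8+0) = 8
v[3] = max(2+8, 8+2, 9+0) = 10
v[4] = max(2+10, 8+8, 9+2, 9+0) = 16
v[5] = max(2+16, 8+10, 9+8, 9+2, 10+0) = 18
v[6] = max(2+18, 8+16, 9+10, 9+8, 10+2, 21+0) = 24
v[7] = max(2+24, 8+18, 9+16, …, 21+2, 16+0) = 26
v[8] = max(2+26, 8+24, 9+18, …, 16+2, 13+0) = 32
v[9] = max(2+32, 8+26, 9+24, …, 13+2, 19+0) = 34
v[10] = max(2+34, 8+32, 9+26, …, 19+2, 31+0) = 40
One optimal cutting: 2 + 2 + 2 + 2 + 2 → 8 + 8 + 8 + 8 + 8 = 40.

40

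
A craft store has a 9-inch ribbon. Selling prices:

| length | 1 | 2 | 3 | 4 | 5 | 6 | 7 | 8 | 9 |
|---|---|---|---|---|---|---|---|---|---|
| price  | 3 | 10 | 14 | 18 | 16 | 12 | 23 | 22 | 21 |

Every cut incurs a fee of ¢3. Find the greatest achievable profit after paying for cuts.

Consider every possible first cut. net[k] is the best of p[i]+net[k−i] over all sellable i≤k, charging 3 whenever i<k.
net[1] = 3
net[2] = 10
net[3] = 14
net[4] = 18
net[5] = 21  (first piece 2, then net[3]=14)
net[6] = 25  (first piece 2, then net[4]=18)
net[7] = 29  (first piece 3, then net[4]=18)
net[8] = 33  (first piece 4, then net[4]=18)
net[9] = 36  (first piece 2, then net[7]=29)
One optimal plan: pieces 4 + 3 + 2 (2 cuts) → ¢42 − ¢6 = ¢36.

36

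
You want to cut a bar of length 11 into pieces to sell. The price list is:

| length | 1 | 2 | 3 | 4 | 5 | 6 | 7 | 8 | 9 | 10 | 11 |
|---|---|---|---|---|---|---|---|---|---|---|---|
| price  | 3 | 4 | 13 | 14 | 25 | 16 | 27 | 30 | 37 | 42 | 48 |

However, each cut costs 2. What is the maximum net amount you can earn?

49

Build r[k] bottom-up: r[k] = max over allowed piece i of (p[i] + r[k−i]) − 2 per cut.
r[1] = 3
r[2] = 4  (first piece 1, then r[1]=3)
r[3] = 13
r[4] = 14  (first piece 1, then r[3]=13)
r[5] = 25
r[6] = 26  (first piece 1, then r[5]=25)
r[7] = 27  (first piece 1, then r[6]=26)
r[8] = 36  (first piece 3, then r[5]=25)
r[9] = 37  (first piece 1, then r[8]=36)
r[10] = 48  (first piece 5, then r[5]=25)
r[11] = 49  (first piece 1, then r[10]=48)
One optimal plan: pieces 5 + 5 + 1 (2 cuts) → 53 − 4 = 49.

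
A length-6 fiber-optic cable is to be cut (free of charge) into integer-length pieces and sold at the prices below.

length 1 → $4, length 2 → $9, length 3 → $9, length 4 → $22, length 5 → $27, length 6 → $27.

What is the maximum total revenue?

31

Consider every possible first cut. R[k] is the best of p[i]+R[k−i] over all sellable i≤k.
R[1] = 4
R[2] = max(4+4, 9+0) = 9
R[3] = max(4+9, 9+4, 9+0) = 13
R[4] = max(4+13, 9+9, 9+4, 22+0) = 22
R[5] = max(4+22, 9+13, 9+9, 22+4, 27+0) = 27
R[6] = max(4+27, 9+22, 9+13, 22+9, 27+4, 27+0) = 31
One optimal cutting: 5 + 1 → $27 + $4 = $31.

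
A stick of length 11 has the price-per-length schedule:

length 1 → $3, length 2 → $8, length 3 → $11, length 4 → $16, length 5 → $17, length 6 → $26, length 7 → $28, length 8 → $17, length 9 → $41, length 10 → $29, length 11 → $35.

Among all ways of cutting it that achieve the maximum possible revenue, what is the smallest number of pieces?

2

Build r[k] bottom-up: r[k] = max over allowed piece i of (p[i] + r[k−i]).
r[1] = 3
r[2] = 8
r[3] = 11  (first piece 1, then r[2]=8)
r[4] = 16  (first piece 2, then r[2]=8)
r[5] = 19  (first piece 1, then r[4]=16)
r[6] = 26
r[7] = 29  (first piece 1, then r[6]=26)
r[8] = 34  (first piece 2, then r[6]=26)
r[9] = 41
r[10] = 44  (first piece 1, then r[9]=41)
r[11] = 49  (first piece 2, then r[9]=41)
Maximum revenue is $49.
Now minimize piece count subject to staying optimal: for each k, pieces[k] = 1 + min over i with p[i]+r[k−i]=r[k] of pieces[k−i].
pieces[8] = 2
pieces[9] = 1
pieces[10] = 2
pieces[11] = 2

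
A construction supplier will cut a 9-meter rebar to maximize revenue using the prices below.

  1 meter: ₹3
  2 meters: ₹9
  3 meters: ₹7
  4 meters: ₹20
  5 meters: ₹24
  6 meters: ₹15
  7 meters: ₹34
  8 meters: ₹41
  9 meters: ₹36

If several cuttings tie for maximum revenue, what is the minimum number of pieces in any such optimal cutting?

Let r[k] be the best obtainable value from length k. For each k, try every first piece i and keep the best of price[i] + r[k−i].
r[1] = 3
r[2] = max(3+3, 9+0) = 9
r[3] = max(3+9, 9+3, 7+0) = 12
r[4] = max(3+12, 9+9, 7+3, 20+0) = 20
r[5] = max(3+20, 9+12, 7+9, 20+3, 24+0) = 24
r[6] = max(3+24, 9+20, 7+12, 20+9, 24+3, 15+0) = 29
r[7] = max(3+29, 9+24, 7+20, …, 15+3, 34+0) = 34
r[8] = max(3+34, 9+29, 7+24, …, 34+3, 41+0) = 41
r[9] = max(3+41, 9+34, 7+29, …, 41+3, 36+0) = 44
Maximum revenue is ₹44.
Now minimize piece count subject to staying optimal: for each k, pieces[k] = 1 + min over i with p[i]+r[k−i]=r[k] of pieces[k−i].
pieces[6] = 2
pieces[7] = 1
pieces[8] = 1
pieces[9] = 2

2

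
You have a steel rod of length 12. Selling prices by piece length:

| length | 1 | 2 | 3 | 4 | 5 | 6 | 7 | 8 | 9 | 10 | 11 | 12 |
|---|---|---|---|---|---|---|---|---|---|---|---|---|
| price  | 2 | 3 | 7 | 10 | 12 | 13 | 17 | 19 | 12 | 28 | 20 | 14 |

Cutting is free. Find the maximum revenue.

32

Build best[k] bottom-up: best[k] = max over allowed piece i of (p[i] + best[k−i]).
best[1] = 2
best[2] = max(2+2, 3+0) = 4
best[3] = max(2+4, 3+2, 7+0) = 7
best[4] = max(2+7, 3+4, 7+2, 10+0) = 10
best[5] = max(2+10, 3+7, 7+4, 10+2, 12+0) = 12
best[6] = max(2+12, 3+10, 7+7, 10+4, 12+2, 13+0) = 14
best[7] = max(2+14, 3+12, 7+10, …, 13+2, 17+0) = 17
best[8] = max(2+17, 3+14, 7+12, …, 17+2, 19+0) = 20
best[9] = max(2+20, 3+17, 7+14, …, 19+2, 12+0) = 22
best[10] = max(2+22, 3+20, 7+17, …, 12+2, 28+0) = 28
best[11] = max(2+28, 3+22, 7+20, …, 28+2, 20+0) = 30
best[12] = max(2+30, 3+28, 7+22, …, 20+2, 14+0) = 32
One optimal cutting: 10 + 1 + 1 → $28 + $2 + $2 = $32.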